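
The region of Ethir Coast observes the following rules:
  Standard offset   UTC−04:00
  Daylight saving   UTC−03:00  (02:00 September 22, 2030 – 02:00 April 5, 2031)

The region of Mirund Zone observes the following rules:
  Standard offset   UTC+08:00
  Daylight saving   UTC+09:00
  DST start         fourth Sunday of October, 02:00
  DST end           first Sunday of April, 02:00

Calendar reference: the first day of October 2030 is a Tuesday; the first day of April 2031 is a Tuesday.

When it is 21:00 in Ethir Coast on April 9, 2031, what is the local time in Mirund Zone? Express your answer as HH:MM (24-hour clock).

Daylight saving runs 22 September 2030 – 5 April 2031; April 9, 2031 is outside that window, so Ethir Coast is on standard time at UTC−04:00.
21:00 Ethir Coast + 4h = 01:00 UTC (rolling into the next day, 10 April 2031).
1 October 2030 is a Tuesday, so the first Sunday is October 6 and the fourth is October 27.
1 April 2031 is a Tuesday, so the first Sunday is April 6.
At the standard offset (UTC+08:00), 01:00 UTC + 8h = 09:00 Mirund Zone standard time.
Daylight saving runs 27 October 2030 – 6 April 2031; the standard-time date in Mirund Zone, April 10, 2031, is outside that window, so Mirund Zone is on standard time at UTC+08:00.
01:00 UTC + 8h = 09:00 Mirund Zone.

09:00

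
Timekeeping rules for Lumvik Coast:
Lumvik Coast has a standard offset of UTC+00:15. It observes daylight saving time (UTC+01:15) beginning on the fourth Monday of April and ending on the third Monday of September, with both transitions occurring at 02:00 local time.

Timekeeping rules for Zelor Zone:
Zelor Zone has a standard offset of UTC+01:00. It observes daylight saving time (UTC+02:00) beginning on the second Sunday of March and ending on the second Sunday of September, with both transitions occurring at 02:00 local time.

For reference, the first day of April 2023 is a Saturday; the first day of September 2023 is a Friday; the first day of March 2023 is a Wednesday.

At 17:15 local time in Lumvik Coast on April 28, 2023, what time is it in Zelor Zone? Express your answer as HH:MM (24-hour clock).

18:00

1 April 2023 is a Saturday, so the first Monday is April 3 and the fourth is April 24.
1 September 2023 is a Friday, so the first Monday is September 4 and the third is September 18.
April 28, 2023 falls between 24 April and 18 September, so daylight saving is in effect and Lumvik Coast is at UTC+01:15.
17:15 Lumvik Coast − 1h15m = 16:00 UTC.
1 March 2023 is a Wednesday, so the first Sunday is March 5 and the second is March 12.
1 September 2023 is a Friday, so the first Sunday is September 3 and the second is September 10.
At the standard offset (UTC+01:00), 16:00 UTC + 1h = 17:00 Zelor Zone standard time.
The standard-time date in Zelor Zone, April 28, 2023, falls between 12 March and 10 September, so daylight saving is in effect and Zelor Zone is at UTC+02:00.
16:00 UTC + 2h = 18:00 Zelor Zone.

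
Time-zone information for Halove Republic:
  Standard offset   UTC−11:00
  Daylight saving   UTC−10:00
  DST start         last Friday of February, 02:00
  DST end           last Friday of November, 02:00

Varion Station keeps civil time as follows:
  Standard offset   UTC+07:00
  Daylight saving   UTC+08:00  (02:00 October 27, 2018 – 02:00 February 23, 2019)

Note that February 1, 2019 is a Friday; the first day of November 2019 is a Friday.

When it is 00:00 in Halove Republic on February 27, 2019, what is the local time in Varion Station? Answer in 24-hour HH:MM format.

17:00

1 February 2019 is a Friday, so Fridays fall on 1, 8, 15, 22; the last is February 22.
1 November 2019 is a Friday, so Fridays fall on 1, 8, 15, 22, 29; the last is November 29.
February 27, 2019 lies within the daylight-saving period (22 February – 29 November), so Halove Republic is on daylight time, UTC−10:00.
00:00 Halove Republic + 10h = 10:00 UTC.
At the standard offset (UTC+07:00), 10:00 UTC + 7h = 17:00 Varion Station standard time.
Daylight saving runs 27 October 2018 – 23 February 2019; the standard-time date in Varion Station, February 27, 2019, is outside that window, so Varion Station is on standard time at UTC+07:00.
10:00 UTC + 7h = 17:00 Varion Station.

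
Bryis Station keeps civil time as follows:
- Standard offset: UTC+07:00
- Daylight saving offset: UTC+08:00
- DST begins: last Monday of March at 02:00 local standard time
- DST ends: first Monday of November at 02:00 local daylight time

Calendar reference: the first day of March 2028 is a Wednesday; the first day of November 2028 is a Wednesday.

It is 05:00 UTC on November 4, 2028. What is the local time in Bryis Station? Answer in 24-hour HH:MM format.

1 March 2028 is a Wednesday, so Mondays fall on 6, 13, 20, 27; the last is March 27.
1 November 2028 is a Wednesday, so the first Monday is November 6.
At the standard offset (UTC+07:00), 05:00 UTC + 7h = 12:00 Bryis Station standard time.
Daylight saving runs 27 March – 6 November; the standard-time date in Bryis Station, November 4, 2028, is inside that window, so Bryis Station is at UTC+08:00.
05:00 UTC + 8h = 13:00 local.

13:00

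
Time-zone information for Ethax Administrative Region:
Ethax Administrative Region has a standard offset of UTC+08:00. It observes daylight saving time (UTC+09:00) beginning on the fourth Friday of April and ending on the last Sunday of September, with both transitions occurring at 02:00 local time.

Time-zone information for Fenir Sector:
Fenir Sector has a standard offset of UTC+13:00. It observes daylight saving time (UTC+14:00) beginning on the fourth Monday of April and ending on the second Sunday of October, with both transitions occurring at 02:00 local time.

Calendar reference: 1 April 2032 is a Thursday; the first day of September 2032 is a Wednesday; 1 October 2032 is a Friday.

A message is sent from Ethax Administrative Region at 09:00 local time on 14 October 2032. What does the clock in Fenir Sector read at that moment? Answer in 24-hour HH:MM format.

14:00

1 April 2032 is a Thursday, so the first Friday is April 2 and the fourth is April 23.
1 September 2032 is a Wednesday, so Sundays fall on 5, 12, 19, 26; the last is September 26.
14 October 2032 is outside the daylight-saving period (23 April – 26 September), so Ethax Administrative Region is on standard time, UTC+08:00.
09:00 Ethax Administrative Region − 8h = 01:00 UTC.
1 April 2032 is a Thursday, so the first Monday is April 5 and the fourth is April 26.
1 October 2032 is a Friday, so the first Sunday is October 3 and the second is October 10.
At the standard offset (UTC+13:00), 01:00 UTC + 13h = 14:00 Fenir Sector standard time.
Daylight saving runs 26 April – 10 October; the standard-time date in Fenir Sector, 14 October 2032, is outside that window, so Fenir Sector is on standard time at UTC+13:00.
01:00 UTC + 13h = 14:00 Fenir Sector.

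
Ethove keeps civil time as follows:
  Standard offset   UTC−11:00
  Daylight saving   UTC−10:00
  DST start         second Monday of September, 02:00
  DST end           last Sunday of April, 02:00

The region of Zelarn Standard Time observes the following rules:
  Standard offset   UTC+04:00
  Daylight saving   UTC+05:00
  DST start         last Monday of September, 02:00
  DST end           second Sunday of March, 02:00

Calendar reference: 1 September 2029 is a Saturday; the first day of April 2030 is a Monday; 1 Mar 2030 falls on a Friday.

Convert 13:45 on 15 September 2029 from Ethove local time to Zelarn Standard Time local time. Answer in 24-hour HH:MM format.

03:45

1 September 2029 is a Saturday, so the first Monday is September 3 and the second is September 10.
1 April 2030 is a Monday, so Sundays fall on 7, 14, 21, 28; the last is April 28.
Daylight saving runs 10 September 2029 – 28 April 2030; 15 September 2029 is inside that window, so Ethove is at UTC−10:00.
13:45 Ethove + 10h = 23:45 UTC.
1 September 2029 is a Saturday, so Mondays fall on 3, 10, 17, 24; the last is September 24.
1 March 2030 is a Friday, so the first Sunday is March 3 and the second is March 10.
At the standard offset (UTC+04:00), 23:45 UTC + 4h = 03:45 Zelarn Standard Time standard time (rolling into the next day, 16 September 2029).
Daylight saving runs 24 September 2029 – 10 March 2030; the standard-time date in Zelarn Standard Time, 16 September 2029, is outside that window, so Zelarn Standard Time is on standard time at UTC+04:00.
23:45 UTC + 4h = 03:45 Zelarn Standard Time (rolling into the next day, 16 September 2029).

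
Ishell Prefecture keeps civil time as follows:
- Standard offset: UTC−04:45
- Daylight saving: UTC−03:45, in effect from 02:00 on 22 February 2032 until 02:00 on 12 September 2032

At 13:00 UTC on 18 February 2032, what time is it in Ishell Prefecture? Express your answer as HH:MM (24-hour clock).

At the standard offset (UTC−04:45), 13:00 UTC − 4h45m = 08:15 Ishell Prefecture standard time.
The standard-time date in Ishell Prefecture, 18 February 2032, does not fall between 22 February and 12 September, so daylight saving is not in effect and Ishell Prefecture is at UTC−04:45.
13:00 UTC − 4h45m = 08:15 local.

08:15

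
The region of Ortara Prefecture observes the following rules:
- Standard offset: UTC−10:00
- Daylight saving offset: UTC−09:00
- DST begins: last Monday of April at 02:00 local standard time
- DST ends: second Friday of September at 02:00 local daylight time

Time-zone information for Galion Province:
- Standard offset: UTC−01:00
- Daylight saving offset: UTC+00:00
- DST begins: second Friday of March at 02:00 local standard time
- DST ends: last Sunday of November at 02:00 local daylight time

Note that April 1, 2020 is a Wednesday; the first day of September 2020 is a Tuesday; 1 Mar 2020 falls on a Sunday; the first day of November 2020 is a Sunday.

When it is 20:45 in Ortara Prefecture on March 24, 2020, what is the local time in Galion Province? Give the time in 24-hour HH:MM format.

1 April 2020 is a Wednesday, so Mondays fall on 6, 13, 20, 27; the last is April 27.
1 September 2020 is a Tuesday, so the first Friday is September 4 and the second is September 11.
Daylight saving runs 27 April – 11 September; March 24, 2020 is outside that window, so Ortara Prefecture is on standard time at UTC−10:00.
20:45 Ortara Prefecture + 10h = 06:45 UTC (rolling into the next day, 25 March 2020).
1 March 2020 is a Sunday, so the first Friday is March 6 and the second is March 13.
1 November 2020 is a Sunday, so Sundays fall on 1, 8, 15, 22, 29; the last is November 29.
At the standard offset (UTC−01:00), 06:45 UTC − 1h = 05:45 Galion Province standard time.
Daylight saving runs 13 March – 29 November; the standard-time date in Galion Province, March 25, 2020, is inside that window, so Galion Province is at UTC+00:00.
06:45 UTC + 0h = 06:45 Galion Province.

06:45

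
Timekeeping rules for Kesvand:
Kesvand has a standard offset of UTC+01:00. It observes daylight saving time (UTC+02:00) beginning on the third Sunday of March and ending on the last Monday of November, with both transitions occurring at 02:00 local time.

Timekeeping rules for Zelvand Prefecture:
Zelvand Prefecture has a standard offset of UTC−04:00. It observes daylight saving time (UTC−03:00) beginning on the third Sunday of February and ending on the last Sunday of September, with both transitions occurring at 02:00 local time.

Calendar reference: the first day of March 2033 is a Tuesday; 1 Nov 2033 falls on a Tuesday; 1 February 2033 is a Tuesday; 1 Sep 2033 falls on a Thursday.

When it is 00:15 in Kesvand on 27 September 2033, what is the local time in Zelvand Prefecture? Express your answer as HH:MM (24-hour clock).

18:15

1 March 2033 is a Tuesday, so the first Sunday is March 6 and the third is March 20.
1 November 2033 is a Tuesday, so Mondays fall on 7, 14, 21, 28; the last is November 28.
Daylight saving runs 20 March – 28 November; 27 September 2033 is inside that window, so Kesvand is at UTC+02:00.
00:15 Kesvand − 2h = 22:15 UTC (rolling into the previous day, 26 September 2033).
1 February 2033 is a Tuesday, so the first Sunday is February 6 and the third is February 20.
1 September 2033 is a Thursday, so Sundays fall on 4, 11, 18, 25; the last is September 25.
At the standard offset (UTC−04:00), 22:15 UTC − 4h = 18:15 Zelvand Prefecture standard time.
Daylight saving runs 20 February – 25 September; the standard-time date in Zelvand Prefecture, 26 September 2033, is outside that window, so Zelvand Prefecture is on standard time at UTC−04:00.
22:15 UTC − 4h = 18:15 Zelvand Prefecture.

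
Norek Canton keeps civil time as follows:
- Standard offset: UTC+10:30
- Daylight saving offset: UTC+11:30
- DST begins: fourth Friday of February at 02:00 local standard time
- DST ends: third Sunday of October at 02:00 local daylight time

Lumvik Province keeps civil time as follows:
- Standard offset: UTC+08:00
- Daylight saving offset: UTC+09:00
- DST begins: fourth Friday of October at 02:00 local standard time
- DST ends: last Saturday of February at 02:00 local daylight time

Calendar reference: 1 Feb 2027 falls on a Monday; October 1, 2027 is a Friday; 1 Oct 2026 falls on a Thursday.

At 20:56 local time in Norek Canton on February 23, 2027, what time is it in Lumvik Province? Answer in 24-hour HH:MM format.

1 February 2027 is a Monday, so the first Friday is February 5 and the fourth is February 26.
1 October 2027 is a Friday, so the first Sunday is October 3 and the third is October 17.
Daylight saving runs 26 February – 17 October; February 23, 2027 is outside that window, so Norek Canton is on standard time at UTC+10:30.
20:56 Norek Canton − 10h30m = 10:26 UTC.
1 October 2026 is a Thursday, so the first Friday is October 2 and the fourth is October 23.
1 February 2027 is a Monday, so Saturdays fall on 6, 13, 20, 27; the last is February 27.
At the standard offset (UTC+08:00), 10:26 UTC + 8h = 18:26 Lumvik Province standard time.
Daylight saving runs 23 October 2026 – 27 February 2027; the standard-time date in Lumvik Province, February 23, 2027, is inside that window, so Lumvik Province is at UTC+09:00.
10:26 UTC + 9h = 19:26 Lumvik Province.

19:26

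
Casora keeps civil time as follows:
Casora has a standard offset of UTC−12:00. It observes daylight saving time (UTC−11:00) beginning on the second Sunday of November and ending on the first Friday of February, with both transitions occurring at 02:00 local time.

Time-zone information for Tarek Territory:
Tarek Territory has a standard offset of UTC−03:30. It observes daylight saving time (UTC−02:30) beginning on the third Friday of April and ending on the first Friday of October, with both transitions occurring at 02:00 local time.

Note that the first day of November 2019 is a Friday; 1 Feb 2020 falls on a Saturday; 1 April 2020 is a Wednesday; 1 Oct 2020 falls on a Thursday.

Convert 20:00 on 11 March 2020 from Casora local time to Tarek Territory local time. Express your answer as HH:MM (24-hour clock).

04:30

1 November 2019 is a Friday, so the first Sunday is November 3 and the second is November 10.
1 February 2020 is a Saturday, so the first Friday is February 7.
11 March 2020 does not fall between 10 November 2019 and 7 February 2020, so daylight saving is not in effect and Casora is at UTC−12:00.
20:00 Casora + 12h = 08:00 UTC (rolling into the next day, 12 March 2020).
1 April 2020 is a Wednesday, so the first Friday is April 3 and the third is April 17.
1 October 2020 is a Thursday, so the first Friday is October 2.
At the standard offset (UTC−03:30), 08:00 UTC − 3h30m = 04:30 Tarek Territory standard time.
The standard-time date in Tarek Territory, 12 March 2020, is outside the daylight-saving period (17 April – 2 October), so Tarek Territory is on standard time, UTC−03:30.
08:00 UTC − 3h30m = 04:30 Tarek Territory.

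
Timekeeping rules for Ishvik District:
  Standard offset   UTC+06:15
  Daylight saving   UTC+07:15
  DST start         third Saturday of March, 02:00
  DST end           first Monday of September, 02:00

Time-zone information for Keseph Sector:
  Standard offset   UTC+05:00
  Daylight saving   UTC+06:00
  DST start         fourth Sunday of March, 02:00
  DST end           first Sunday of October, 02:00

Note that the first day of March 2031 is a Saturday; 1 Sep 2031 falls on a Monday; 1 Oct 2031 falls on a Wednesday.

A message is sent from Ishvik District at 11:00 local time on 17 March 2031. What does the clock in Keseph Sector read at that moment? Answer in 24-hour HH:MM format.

1 March 2031 is a Saturday, so the first Saturday is March 1 and the third is March 15.
1 September 2031 is a Monday, so the first Monday is September 1.
Daylight saving runs 15 March – 1 September; 17 March 2031 is inside that window, so Ishvik District is at UTC+07:15.
11:00 Ishvik District − 7h15m = 03:45 UTC.
1 March 2031 is a Saturday, so the first Sunday is March 2 and the fourth is March 23.
1 October 2031 is a Wednesday, so the first Sunday is October 5.
At the standard offset (UTC+05:00), 03:45 UTC + 5h = 08:45 Keseph Sector standard time.
The standard-time date in Keseph Sector, 17 March 2031, is outside the daylight-saving period (23 March – 5 October), so Keseph Sector is on standard time, UTC+05:00.
03:45 UTC + 5h = 08:45 Keseph Sector.

08:45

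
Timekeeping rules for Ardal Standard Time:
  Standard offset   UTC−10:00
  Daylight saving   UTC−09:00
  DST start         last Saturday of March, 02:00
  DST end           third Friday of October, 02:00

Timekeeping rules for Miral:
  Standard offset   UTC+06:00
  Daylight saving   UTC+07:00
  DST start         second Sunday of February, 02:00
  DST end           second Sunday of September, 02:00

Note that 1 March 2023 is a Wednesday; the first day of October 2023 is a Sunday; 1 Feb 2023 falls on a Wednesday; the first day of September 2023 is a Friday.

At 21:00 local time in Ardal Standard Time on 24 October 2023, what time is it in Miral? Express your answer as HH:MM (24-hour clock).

13:00

1 March 2023 is a Wednesday, so Saturdays fall on 4, 11, 18, 25; the last is March 25.
1 October 2023 is a Sunday, so the first Friday is October 6 and the third is October 20.
24 October 2023 is outside the daylight-saving period (25 March – 20 October), so Ardal Standard Time is on standard time, UTC−10:00.
21:00 Ardal Standard Time + 10h = 07:00 UTC (rolling into the next day, 25 October 2023).
1 February 2023 is a Wednesday, so the first Sunday is February 5 and the second is February 12.
1 September 2023 is a Friday, so the first Sunday is September 3 and the second is September 10.
At the standard offset (UTC+06:00), 07:00 UTC + 6h = 13:00 Miral standard time.
The standard-time date in Miral, 25 October 2023, does not fall between 12 February and 10 September, so daylight saving is not in effect and Miral is at UTC+06:00.
07:00 UTC + 6h = 13:00 Miral.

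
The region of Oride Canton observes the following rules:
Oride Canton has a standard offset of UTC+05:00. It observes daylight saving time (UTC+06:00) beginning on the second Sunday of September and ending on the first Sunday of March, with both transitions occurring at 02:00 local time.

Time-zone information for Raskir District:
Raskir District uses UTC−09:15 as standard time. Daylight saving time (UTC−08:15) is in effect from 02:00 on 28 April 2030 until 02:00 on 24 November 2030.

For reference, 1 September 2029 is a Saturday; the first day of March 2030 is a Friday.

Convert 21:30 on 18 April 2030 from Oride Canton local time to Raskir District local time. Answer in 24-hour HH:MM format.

07:15

1 September 2029 is a Saturday, so the first Sunday is September 2 and the second is September 9.
1 March 2030 is a Friday, so the first Sunday is March 3.
Daylight saving runs 9 September 2029 – 3 March 2030; 18 April 2030 is outside that window, so Oride Canton is on standard time at UTC+05:00.
21:30 Oride Canton − 5h = 16:30 UTC.
At the standard offset (UTC−09:15), 16:30 UTC − 9h15m = 07:15 Raskir District standard time.
The standard-time date in Raskir District, 18 April 2030, does not fall between 28 April and 24 November, so daylight saving is not in effect and Raskir District is at UTC−09:15.
16:30 UTC − 9h15m = 07:15 Raskir District.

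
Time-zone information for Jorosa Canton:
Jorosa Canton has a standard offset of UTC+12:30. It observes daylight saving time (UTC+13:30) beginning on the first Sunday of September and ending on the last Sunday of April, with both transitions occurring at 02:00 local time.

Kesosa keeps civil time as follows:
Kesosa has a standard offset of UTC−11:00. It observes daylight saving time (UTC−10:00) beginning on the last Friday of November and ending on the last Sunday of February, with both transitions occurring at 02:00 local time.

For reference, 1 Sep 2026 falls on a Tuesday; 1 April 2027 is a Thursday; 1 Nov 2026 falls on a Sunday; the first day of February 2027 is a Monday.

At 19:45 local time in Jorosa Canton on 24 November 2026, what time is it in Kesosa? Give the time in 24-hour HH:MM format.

19:15

1 September 2026 is a Tuesday, so the first Sunday is September 6.
1 April 2027 is a Thursday, so Sundays fall on 4, 11, 18, 25; the last is April 25.
Daylight saving runs 6 September 2026 – 25 April 2027; 24 November 2026 is inside that window, so Jorosa Canton is at UTC+13:30.
19:45 Jorosa Canton − 13h30m = 06:15 UTC.
1 November 2026 is a Sunday, so Fridays fall on 6, 13, 20, 27; the last is November 27.
1 February 2027 is a Monday, so Sundays fall on 7, 14, 21, 28; the last is February 28.
At the standard offset (UTC−11:00), 06:15 UTC − 11h = 19:15 Kesosa standard time (rolling into the previous day, 23 November 2026).
The standard-time date in Kesosa, 23 November 2026, does not fall between 27 November 2026 and 28 February 2027, so daylight saving is not in effect and Kesosa is at UTC−11:00.
06:15 UTC − 11h = 19:15 Kesosa (rolling into the previous day, 23 November 2026).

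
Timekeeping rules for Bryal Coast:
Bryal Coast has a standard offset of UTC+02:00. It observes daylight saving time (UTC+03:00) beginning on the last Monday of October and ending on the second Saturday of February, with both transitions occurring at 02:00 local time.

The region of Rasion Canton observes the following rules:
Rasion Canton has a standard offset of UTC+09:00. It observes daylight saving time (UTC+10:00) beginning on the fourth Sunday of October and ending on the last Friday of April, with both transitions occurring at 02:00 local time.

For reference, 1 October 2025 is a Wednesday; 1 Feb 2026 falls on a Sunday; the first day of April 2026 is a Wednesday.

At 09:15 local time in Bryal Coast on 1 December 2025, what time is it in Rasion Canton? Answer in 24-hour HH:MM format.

16:15

1 October 2025 is a Wednesday, so Mondays fall on 6, 13, 20, 27; the last is October 27.
1 February 2026 is a Sunday, so the first Saturday is February 7 and the second is February 14.
1 December 2025 falls between 27 October 2025 and 14 February 2026, so daylight saving is in effect and Bryal Coast is at UTC+03:00.
09:15 Bryal Coast − 3h = 06:15 UTC.
1 October 2025 is a Wednesday, so the first Sunday is October 5 and the fourth is October 26.
1 April 2026 is a Wednesday, so Fridays fall on 3, 10, 17, 24; the last is April 24.
At the standard offset (UTC+09:00), 06:15 UTC + 9h = 15:15 Rasion Canton standard time.
Daylight saving runs 26 October 2025 – 24 April 2026; the standard-time date in Rasion Canton, 1 December 2025, is inside that window, so Rasion Canton is at UTC+10:00.
06:15 UTC + 10h = 16:15 Rasion Canton.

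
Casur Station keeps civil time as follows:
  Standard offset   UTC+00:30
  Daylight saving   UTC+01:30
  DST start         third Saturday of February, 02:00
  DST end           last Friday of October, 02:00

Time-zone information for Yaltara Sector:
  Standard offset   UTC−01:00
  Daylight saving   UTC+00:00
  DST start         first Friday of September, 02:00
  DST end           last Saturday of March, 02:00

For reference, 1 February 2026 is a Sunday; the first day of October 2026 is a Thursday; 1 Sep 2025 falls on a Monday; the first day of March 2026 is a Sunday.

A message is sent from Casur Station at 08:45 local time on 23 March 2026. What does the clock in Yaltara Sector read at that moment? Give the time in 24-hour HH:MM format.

1 February 2026 is a Sunday, so the first Saturday is February 7 and the third is February 21.
1 October 2026 is a Thursday, so Fridays fall on 2, 9, 16, 23, 30; the last is October 30.
23 March 2026 falls between 21 February and 30 October, so daylight saving is in effect and Casur Station is at UTC+01:30.
08:45 Casur Station − 1h30m = 07:15 UTC.
1 September 2025 is a Monday, so the first Friday is September 5.
1 March 2026 is a Sunday, so Saturdays fall on 7, 14, 21, 28; the last is March 28.
At the standard offset (UTC−01:00), 07:15 UTC − 1h = 06:15 Yaltara Sector standard time.
Daylight saving runs 5 September 2025 – 28 March 2026; the standard-time date in Yaltara Sector, 23 March 2026, is inside that window, so Yaltara Sector is at UTC+00:00.
07:15 UTC + 0h = 07:15 Yaltara Sector.

07:15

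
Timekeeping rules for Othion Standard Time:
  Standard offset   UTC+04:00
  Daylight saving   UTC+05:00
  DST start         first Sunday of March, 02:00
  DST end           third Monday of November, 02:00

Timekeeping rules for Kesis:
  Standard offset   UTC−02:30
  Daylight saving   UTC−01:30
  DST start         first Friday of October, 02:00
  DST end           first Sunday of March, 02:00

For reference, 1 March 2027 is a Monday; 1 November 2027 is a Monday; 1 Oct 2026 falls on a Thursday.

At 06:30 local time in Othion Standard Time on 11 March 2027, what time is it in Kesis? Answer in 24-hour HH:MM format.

23:00

1 March 2027 is a Monday, so the first Sunday is March 7.
1 November 2027 is a Monday, so the first Monday is November 1 and the third is November 15.
11 March 2027 falls between 7 March and 15 November, so daylight saving is in effect and Othion Standard Time is at UTC+05:00.
06:30 Othion Standard Time − 5h = 01:30 UTC.
1 October 2026 is a Thursday, so the first Friday is October 2.
1 March 2027 is a Monday, so the first Sunday is March 7.
At the standard offset (UTC−02:30), 01:30 UTC − 2h30m = 23:00 Kesis standard time (rolling into the previous day, 10 March 2027).
The standard-time date in Kesis, 10 March 2027, does not fall between 2 October 2026 and 7 March 2027, so daylight saving is not in effect and Kesis is at UTC−02:30.
01:30 UTC − 2h30m = 23:00 Kesis (rolling into the previous day, 10 March 2027).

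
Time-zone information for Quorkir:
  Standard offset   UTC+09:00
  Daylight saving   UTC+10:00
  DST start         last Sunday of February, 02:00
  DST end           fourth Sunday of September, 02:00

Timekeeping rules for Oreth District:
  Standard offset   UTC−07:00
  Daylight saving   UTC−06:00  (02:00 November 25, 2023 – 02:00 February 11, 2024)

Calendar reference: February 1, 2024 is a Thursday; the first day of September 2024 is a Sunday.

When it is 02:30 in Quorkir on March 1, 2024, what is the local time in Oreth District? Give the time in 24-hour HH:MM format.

1 February 2024 is a Thursday, so Sundays fall on 4, 11, 18, 25; the last is February 25.
1 September 2024 is a Sunday, so the first Sunday is September 1 and the fourth is September 22.
Daylight saving runs 25 February – 22 September; March 1, 2024 is inside that window, so Quorkir is at UTC+10:00.
02:30 Quorkir − 10h = 16:30 UTC (rolling into the previous day, 29 February 2024).
At the standard offset (UTC−07:00), 16:30 UTC − 7h = 09:30 Oreth District standard time.
The standard-time date in Oreth District, February 29, 2024, does not fall between 25 November 2023 and 11 February 2024, so daylight saving is not in effect and Oreth District is at UTC−07:00.
16:30 UTC − 7h = 09:30 Oreth District.

09:30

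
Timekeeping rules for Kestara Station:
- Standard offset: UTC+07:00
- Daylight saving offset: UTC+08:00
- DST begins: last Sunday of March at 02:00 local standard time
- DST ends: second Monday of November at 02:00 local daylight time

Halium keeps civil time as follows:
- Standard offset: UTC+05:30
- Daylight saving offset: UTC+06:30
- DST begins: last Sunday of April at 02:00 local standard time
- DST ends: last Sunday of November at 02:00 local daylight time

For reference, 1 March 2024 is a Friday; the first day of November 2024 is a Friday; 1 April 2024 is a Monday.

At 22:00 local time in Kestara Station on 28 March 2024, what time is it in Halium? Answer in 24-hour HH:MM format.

1 March 2024 is a Friday, so Sundays fall on 3, 10, 17, 24, 31; the last is March 31.
1 November 2024 is a Friday, so the first Monday is November 4 and the second is November 11.
Daylight saving runs 31 March – 11 November; 28 March 2024 is outside that window, so Kestara Station is on standard time at UTC+07:00.
22:00 Kestara Station − 7h = 15:00 UTC.
1 April 2024 is a Monday, so Sundays fall on 7, 14, 21, 28; the last is April 28.
1 November 2024 is a Friday, so Sundays fall on 3, 10, 17, 24; the last is November 24.
At the standard offset (UTC+05:30), 15:00 UTC + 5h30m = 20:30 Halium standard time.
The standard-time date in Halium, 28 March 2024, is outside the daylight-saving period (28 April – 24 November), so Halium is on standard time, UTC+05:30.
15:00 UTC + 5h30m = 20:30 Halium.

20:30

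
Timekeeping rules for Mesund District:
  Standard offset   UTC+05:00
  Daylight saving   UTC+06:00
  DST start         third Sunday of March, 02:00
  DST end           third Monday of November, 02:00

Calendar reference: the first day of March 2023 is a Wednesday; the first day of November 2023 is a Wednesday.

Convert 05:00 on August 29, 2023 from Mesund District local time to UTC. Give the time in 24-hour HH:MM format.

23:00

1 March 2023 is a Wednesday, so the first Sunday is March 5 and the third is March 19.
1 November 2023 is a Wednesday, so the first Monday is November 6 and the third is November 20.
August 29, 2023 lies within the daylight-saving period (19 March – 20 November), so Mesund District is on daylight time, UTC+06:00.
05:00 local − 6h = 23:00 UTC (rolling into the previous day, 28 August 2023).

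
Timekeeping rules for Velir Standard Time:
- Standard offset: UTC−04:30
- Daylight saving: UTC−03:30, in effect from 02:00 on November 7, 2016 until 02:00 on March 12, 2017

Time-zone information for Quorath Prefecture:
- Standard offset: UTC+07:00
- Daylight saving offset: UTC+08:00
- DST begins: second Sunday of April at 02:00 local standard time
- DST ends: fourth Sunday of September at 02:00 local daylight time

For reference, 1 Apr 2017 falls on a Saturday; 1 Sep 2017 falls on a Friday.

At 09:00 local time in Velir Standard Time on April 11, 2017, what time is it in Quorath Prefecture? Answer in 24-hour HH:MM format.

April 11, 2017 does not fall between 7 November 2016 and 12 March 2017, so daylight saving is not in effect and Velir Standard Time is at UTC−04:30.
09:00 Velir Standard Time + 4h30m = 13:30 UTC.
1 April 2017 is a Saturday, so the first Sunday is April 2 and the second is April 9.
1 September 2017 is a Friday, so the first Sunday is September 3 and the fourth is September 24.
At the standard offset (UTC+07:00), 13:30 UTC + 7h = 20:30 Quorath Prefecture standard time.
The standard-time date in Quorath Prefecture, April 11, 2017, falls between 9 April and 24 September, so daylight saving is in effect and Quorath Prefecture is at UTC+08:00.
13:30 UTC + 8h = 21:30 Quorath Prefecture.

21:30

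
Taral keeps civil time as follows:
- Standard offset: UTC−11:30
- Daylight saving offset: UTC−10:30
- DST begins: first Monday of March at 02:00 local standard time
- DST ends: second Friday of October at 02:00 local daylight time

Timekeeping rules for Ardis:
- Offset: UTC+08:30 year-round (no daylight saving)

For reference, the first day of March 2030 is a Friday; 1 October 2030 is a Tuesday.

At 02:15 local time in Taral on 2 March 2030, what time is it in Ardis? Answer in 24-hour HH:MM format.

1 March 2030 is a Friday, so the first Monday is March 4.
1 October 2030 is a Tuesday, so the first Friday is October 4 and the second is October 11.
Daylight saving runs 4 March – 11 October; 2 March 2030 is outside that window, so Taral is on standard time at UTC−11:30.
02:15 Taral + 11h30m = 13:45 UTC.
Ardis stays on UTC+08:30 all year.
13:45 UTC + 8h30m = 22:15 Ardis.

22:15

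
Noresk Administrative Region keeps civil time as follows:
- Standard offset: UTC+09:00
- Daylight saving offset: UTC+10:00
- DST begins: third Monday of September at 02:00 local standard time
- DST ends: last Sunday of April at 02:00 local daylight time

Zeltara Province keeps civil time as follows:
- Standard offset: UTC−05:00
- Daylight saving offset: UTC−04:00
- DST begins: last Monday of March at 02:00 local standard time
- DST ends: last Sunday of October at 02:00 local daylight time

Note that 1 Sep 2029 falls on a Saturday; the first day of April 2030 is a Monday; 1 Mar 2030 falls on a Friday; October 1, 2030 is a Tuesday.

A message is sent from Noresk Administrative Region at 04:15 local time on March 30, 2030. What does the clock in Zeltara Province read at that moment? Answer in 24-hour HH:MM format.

1 September 2029 is a Saturday, so the first Monday is September 3 and the third is September 17.
1 April 2030 is a Monday, so Sundays fall on 7, 14, 21, 28; the last is April 28.
March 30, 2030 lies within the daylight-saving period (17 September 2029 – 28 April 2030), so Noresk Administrative Region is on daylight time, UTC+10:00.
04:15 Noresk Administrative Region − 10h = 18:15 UTC (rolling into the previous day, 29 March 2030).
1 March 2030 is a Friday, so Mondays fall on 4, 11, 18, 25; the last is March 25.
1 October 2030 is a Tuesday, so Sundays fall on 6, 13, 20, 27; the last is October 27.
At the standard offset (UTC−05:00), 18:15 UTC − 5h = 13:15 Zeltara Province standard time.
Daylight saving runs 25 March – 27 October; the standard-time date in Zeltara Province, March 29, 2030, is inside that window, so Zeltara Province is at UTC−04:00.
18:15 UTC − 4h = 14:15 Zeltara Province.

14:15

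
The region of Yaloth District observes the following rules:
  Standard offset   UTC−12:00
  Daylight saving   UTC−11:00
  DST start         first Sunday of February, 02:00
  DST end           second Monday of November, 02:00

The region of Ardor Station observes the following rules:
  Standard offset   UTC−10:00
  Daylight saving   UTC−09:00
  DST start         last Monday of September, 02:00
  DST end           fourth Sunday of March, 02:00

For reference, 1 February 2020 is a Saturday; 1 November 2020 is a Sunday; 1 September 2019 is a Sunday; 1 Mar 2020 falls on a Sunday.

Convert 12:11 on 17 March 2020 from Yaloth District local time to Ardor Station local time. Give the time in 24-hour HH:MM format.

1 February 2020 is a Saturday, so the first Sunday is February 2.
1 November 2020 is a Sunday, so the first Monday is November 2 and the second is November 9.
17 March 2020 lies within the daylight-saving period (2 February – 9 November), so Yaloth District is on daylight time, UTC−11:00.
12:11 Yaloth District + 11h = 23:11 UTC.
1 September 2019 is a Sunday, so Mondays fall on 2, 9, 16, 23, 30; the last is September 30.
1 March 2020 is a Sunday, so the first Sunday is March 1 and the fourth is March 22.
At the standard offset (UTC−10:00), 23:11 UTC − 10h = 13:11 Ardor Station standard time.
The standard-time date in Ardor Station, 17 March 2020, lies within the daylight-saving period (30 September 2019 – 22 March 2020), so Ardor Station is on daylight time, UTC−09:00.
23:11 UTC − 9h = 14:11 Ardor Station.

14:11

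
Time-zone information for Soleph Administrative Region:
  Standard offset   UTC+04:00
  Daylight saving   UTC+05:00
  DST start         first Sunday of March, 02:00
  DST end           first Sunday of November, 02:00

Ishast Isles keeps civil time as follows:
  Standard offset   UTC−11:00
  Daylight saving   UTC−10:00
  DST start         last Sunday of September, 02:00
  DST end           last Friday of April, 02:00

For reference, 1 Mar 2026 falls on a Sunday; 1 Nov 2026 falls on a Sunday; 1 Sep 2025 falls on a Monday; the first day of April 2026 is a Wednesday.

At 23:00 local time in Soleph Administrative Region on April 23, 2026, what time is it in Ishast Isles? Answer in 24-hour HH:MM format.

1 March 2026 is a Sunday, so the first Sunday is March 1.
1 November 2026 is a Sunday, so the first Sunday is November 1.
April 23, 2026 lies within the daylight-saving period (1 March – 1 November), so Soleph Administrative Region is on daylight time, UTC+05:00.
23:00 Soleph Administrative Region − 5h = 18:00 UTC.
1 September 2025 is a Monday, so Sundays fall on 7, 14, 21, 28; the last is September 28.
1 April 2026 is a Wednesday, so Fridays fall on 3, 10, 17, 24; the last is April 24.
At the standard offset (UTC−11:00), 18:00 UTC − 11h = 07:00 Ishast Isles standard time.
The standard-time date in Ishast Isles, April 23, 2026, falls between 28 September 2025 and 24 April 2026, so daylight saving is in effect and Ishast Isles is at UTC−10:00.
18:00 UTC − 10h = 08:00 Ishast Isles.

08:00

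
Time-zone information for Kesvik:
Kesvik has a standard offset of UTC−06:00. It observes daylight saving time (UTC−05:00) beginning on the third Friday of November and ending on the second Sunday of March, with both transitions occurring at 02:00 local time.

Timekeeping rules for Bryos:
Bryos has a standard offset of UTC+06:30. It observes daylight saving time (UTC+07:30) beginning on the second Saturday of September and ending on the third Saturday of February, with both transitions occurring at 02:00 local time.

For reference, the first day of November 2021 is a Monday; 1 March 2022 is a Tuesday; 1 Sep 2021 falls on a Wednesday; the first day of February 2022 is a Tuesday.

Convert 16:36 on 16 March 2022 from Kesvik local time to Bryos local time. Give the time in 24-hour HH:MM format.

05:06

1 November 2021 is a Monday, so the first Friday is November 5 and the third is November 19.
1 March 2022 is a Tuesday, so the first Sunday is March 6 and the second is March 13.
Daylight saving runs 19 November 2021 – 13 March 2022; 16 March 2022 is outside that window, so Kesvik is on standard time at UTC−06:00.
16:36 Kesvik + 6h = 22:36 UTC.
1 September 2021 is a Wednesday, so the first Saturday is September 4 and the second is September 11.
1 February 2022 is a Tuesday, so the first Saturday is February 5 and the third is February 19.
At the standard offset (UTC+06:30), 22:36 UTC + 6h30m = 05:06 Bryos standard time (rolling into the next day, 17 March 2022).
The standard-time date in Bryos, 17 March 2022, does not fall between 11 September 2021 and 19 February 2022, so daylight saving is not in effect and Bryos is at UTC+06:30.
22:36 UTC + 6h30m = 05:06 Bryos (rolling into the next day, 17 March 2022).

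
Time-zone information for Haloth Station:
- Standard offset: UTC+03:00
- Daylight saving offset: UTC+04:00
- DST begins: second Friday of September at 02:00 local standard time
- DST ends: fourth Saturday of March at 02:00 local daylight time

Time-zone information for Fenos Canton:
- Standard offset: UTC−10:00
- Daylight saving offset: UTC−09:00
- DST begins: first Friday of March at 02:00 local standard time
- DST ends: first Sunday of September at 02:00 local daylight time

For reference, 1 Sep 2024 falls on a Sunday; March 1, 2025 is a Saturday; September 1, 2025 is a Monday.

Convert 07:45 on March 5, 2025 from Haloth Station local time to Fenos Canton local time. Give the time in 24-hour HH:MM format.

1 September 2024 is a Sunday, so the first Friday is September 6 and the second is September 13.
1 March 2025 is a Saturday, so the first Saturday is March 1 and the fourth is March 22.
Daylight saving runs 13 September 2024 – 22 March 2025; March 5, 2025 is inside that window, so Haloth Station is at UTC+04:00.
07:45 Haloth Station − 4h = 03:45 UTC.
1 March 2025 is a Saturday, so the first Friday is March 7.
1 September 2025 is a Monday, so the first Sunday is September 7.
At the standard offset (UTC−10:00), 03:45 UTC − 10h = 17:45 Fenos Canton standard time (rolling into the previous day, 4 March 2025).
The standard-time date in Fenos Canton, March 4, 2025, is outside the daylight-saving period (7 March – 7 September), so Fenos Canton is on standard time, UTC−10:00.
03:45 UTC − 10h = 17:45 Fenos Canton (rolling into the previous day, 4 March 2025).

17:45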